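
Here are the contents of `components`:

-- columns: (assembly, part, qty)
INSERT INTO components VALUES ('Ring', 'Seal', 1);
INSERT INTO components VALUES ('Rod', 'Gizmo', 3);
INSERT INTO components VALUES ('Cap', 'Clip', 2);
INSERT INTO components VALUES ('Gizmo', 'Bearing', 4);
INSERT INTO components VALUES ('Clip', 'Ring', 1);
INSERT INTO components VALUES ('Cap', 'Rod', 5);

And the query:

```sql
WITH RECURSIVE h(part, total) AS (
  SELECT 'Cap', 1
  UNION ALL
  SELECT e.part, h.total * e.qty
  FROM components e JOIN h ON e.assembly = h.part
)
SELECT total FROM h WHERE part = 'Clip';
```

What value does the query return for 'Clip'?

2

Base: (Cap, total=1).
Iteration 1: components of {Cap} -> Clip = 1*2 = 2, Rod = 1*5 = 5.
Iteration 2: components of {Clip,Rod} -> Gizmo = 5*3 = 15, Ring = 2*1 = 2.
Iteration 3: components of {Gizmo,Ring} -> Bearing = 15*4 = 60, Seal = 2*1 = 2.
Iteration 4: no further components; recursion stops.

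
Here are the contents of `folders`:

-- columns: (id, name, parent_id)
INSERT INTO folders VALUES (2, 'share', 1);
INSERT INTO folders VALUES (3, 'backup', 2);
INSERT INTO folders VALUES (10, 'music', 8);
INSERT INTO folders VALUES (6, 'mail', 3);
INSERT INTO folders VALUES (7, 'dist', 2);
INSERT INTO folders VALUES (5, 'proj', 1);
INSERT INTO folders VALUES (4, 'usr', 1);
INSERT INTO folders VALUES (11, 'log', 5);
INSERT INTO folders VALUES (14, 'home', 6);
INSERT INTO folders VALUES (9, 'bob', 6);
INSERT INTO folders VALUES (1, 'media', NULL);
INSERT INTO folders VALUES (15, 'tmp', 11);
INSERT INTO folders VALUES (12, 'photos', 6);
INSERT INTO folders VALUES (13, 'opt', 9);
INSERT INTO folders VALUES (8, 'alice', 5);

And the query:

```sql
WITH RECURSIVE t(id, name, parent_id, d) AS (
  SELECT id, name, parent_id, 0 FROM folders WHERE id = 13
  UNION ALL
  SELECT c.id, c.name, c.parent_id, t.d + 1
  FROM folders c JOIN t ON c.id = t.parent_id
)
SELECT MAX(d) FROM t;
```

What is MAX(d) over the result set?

Base: id=13 (opt), parent_id=9, d 0.
Iteration 1: join on id=9 -> bob (id 9, parent_id=6, d 1).
Iteration 2: join on id=6 -> mail (id 6, parent_id=3, d 2).
Iteration 3: join on id=3 -> backup (id 3, parent_id=2, d 3).
Iteration 4: join on id=2 -> share (id 2, parent_id=1, d 4).
Iteration 5: join on id=1 -> media (id 1, parent_id=NULL, d 5).
Iteration 6: parent_id is NULL; no match; recursion stops.
d values: 0, 1, 2, 3, 4, 5; the maximum is 5.

5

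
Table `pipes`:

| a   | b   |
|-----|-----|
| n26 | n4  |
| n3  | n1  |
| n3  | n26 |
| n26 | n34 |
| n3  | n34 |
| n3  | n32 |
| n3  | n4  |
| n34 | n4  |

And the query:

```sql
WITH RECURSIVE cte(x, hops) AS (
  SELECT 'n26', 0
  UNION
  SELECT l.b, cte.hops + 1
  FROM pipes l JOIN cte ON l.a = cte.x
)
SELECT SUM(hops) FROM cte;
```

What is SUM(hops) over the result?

4

Base: (n26, hops=0).
Iteration 1: edges from {n26} -> (n34, hops=1), (n4, hops=1).
Iteration 2: edges from {n34,n4} -> (n4, hops=2).
Iteration 3: no outgoing edges from {n4}; recursion stops.
SUM(hops) = 0 + 1 + 1 + 2 = 4.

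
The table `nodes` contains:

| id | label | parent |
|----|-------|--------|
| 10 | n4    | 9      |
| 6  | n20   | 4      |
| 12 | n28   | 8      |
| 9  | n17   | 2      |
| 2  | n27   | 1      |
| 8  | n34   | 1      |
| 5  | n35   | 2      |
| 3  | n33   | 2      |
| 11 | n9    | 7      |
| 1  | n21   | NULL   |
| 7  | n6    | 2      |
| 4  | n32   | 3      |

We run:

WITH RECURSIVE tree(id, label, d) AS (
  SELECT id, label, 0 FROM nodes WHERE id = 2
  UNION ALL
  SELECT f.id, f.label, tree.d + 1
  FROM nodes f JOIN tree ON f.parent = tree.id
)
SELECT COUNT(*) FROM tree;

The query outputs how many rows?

9

Base: id=2 (n27) at d 0.
Iteration 1: rows with parent in {2} -> n33 (id 3, d 1), n35 (id 5, d 1), n6 (id 7, d 1), n17 (id 9, d 1).
Iteration 2: rows with parent in {3,5,7,9} -> n32 (id 4, d 2), n4 (id 10, d 2), n9 (id 11, d 2).
Iteration 3: rows with parent in {4,10,11} -> n20 (id 6, d 3).
Iteration 4: no rows with parent in {6}; recursion stops.
Total rows emitted: 9.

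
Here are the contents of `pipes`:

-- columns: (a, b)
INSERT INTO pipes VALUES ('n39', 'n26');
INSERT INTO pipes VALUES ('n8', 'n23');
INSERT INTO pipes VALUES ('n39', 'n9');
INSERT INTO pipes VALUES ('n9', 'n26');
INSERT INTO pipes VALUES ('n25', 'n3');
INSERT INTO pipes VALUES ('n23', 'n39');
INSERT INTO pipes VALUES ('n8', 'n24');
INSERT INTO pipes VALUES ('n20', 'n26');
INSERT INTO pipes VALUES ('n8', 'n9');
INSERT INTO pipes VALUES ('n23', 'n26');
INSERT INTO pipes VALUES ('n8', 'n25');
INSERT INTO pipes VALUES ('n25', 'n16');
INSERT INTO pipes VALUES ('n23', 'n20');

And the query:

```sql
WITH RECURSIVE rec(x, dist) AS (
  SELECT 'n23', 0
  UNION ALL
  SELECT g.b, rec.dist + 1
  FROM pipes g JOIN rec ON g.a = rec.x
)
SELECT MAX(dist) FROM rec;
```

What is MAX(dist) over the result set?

3

Base: (n23, dist=0).
Iteration 1: edges from {n23} -> (n20, dist=1), (n26, dist=1), (n39, dist=1).
Iteration 2: edges from {n20,n26,n39} -> (n26, dist=2) x2, (n9, dist=2). [UNION ALL keeps all 3 new rows, including repeats]
Iteration 3: edges from {n26,n9} -> (n26, dist=3).
Iteration 4: no outgoing edges from {n26}; recursion stops.
dist values: 0, 1, 1, 1, 2, 2, 2, 3; the maximum is 3.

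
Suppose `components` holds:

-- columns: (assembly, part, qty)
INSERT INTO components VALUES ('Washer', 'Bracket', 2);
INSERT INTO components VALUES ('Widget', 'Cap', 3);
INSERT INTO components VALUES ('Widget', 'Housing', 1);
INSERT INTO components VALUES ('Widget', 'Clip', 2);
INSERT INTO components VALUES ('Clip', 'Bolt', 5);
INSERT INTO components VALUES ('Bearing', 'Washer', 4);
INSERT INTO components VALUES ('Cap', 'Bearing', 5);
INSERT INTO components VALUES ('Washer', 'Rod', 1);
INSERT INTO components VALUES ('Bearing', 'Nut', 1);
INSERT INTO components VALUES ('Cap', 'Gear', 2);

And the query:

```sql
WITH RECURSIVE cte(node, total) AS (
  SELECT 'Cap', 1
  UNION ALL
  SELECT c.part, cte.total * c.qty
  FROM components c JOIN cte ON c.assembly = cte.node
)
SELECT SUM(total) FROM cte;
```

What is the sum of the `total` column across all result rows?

Base: (Cap, total=1).
Iteration 1: components of {Cap} -> Bearing = 1*5 = 5, Gear = 1*2 = 2.
Iteration 2: components of {Bearing,Gear} -> Nut = 5*1 = 5, Washer = 5*4 = 20.
Iteration 3: components of {Nut,Washer} -> Bracket = 20*2 = 40, Rod = 20*1 = 20.
Iteration 4: no further components; recursion stops.
SUM(total) = 1 + 2 + 5 + 5 + 20 + 40 + 20 = 93.

93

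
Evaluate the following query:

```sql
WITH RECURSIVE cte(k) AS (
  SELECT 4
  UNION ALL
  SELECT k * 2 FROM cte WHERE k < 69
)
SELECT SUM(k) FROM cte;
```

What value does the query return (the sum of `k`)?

Base: k=4.
Iteration 1: 4 < 69 holds -> k = 4 * 2 = 8.
Iteration 2: 8 < 69 holds -> k = 8 * 2 = 16.
Iteration 3: 16 < 69 holds -> k = 16 * 2 = 32.
Iteration 4: 32 < 69 holds -> k = 32 * 2 = 64.
Iteration 5: 64 < 69 holds -> k = 64 * 2 = 128.
Iteration 6: 128 < 69 fails; recursion stops.
SUM(k) = 4 + 8 + 16 + 32 + 64 + 128 = 252.

252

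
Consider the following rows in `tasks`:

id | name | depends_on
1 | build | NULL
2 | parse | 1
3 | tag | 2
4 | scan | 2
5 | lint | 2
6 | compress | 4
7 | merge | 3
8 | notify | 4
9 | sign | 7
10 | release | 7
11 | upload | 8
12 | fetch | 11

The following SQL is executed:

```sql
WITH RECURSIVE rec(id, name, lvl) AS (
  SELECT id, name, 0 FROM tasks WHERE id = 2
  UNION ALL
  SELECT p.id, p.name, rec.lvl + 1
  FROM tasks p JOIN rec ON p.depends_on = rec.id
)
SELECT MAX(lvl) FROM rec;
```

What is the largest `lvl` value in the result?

4

Base: id=2 (parse) at lvl 0.
Iteration 1: rows with depends_on in {2} -> tag (id 3, lvl 1), scan (id 4, lvl 1), lint (id 5, lvl 1).
Iteration 2: rows with depends_on in {3,4,5} -> compress (id 6, lvl 2), merge (id 7, lvl 2), notify (id 8, lvl 2).
Iteration 3: rows with depends_on in {6,7,8} -> sign (id 9, lvl 3), release (id 10, lvl 3), upload (id 11, lvl 3).
Iteration 4: rows with depends_on in {9,10,11} -> fetch (id 12, lvl 4).
Iteration 5: no rows with depends_on in {12}; recursion stops.
lvl values: 0, 1, 1, 1, 2, 2, 2, 3, 3, 3, 4; the maximum is 4.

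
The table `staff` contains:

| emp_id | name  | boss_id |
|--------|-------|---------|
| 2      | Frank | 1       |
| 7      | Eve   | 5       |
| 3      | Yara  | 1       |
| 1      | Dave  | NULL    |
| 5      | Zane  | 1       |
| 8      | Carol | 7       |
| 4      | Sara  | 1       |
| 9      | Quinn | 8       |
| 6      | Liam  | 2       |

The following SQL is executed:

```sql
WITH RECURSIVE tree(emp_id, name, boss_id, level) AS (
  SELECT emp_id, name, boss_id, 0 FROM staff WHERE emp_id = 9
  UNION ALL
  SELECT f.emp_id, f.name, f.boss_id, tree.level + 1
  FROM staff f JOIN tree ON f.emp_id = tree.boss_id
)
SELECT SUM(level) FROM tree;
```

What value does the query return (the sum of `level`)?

Base: emp_id=9 (Quinn), boss_id=8, level 0.
Iteration 1: join on emp_id=8 -> Carol (id 8, boss_id=7, level 1).
Iteration 2: join on emp_id=7 -> Eve (id 7, boss_id=5, level 2).
Iteration 3: join on emp_id=5 -> Zane (id 5, boss_id=1, level 3).
Iteration 4: join on emp_id=1 -> Dave (id 1, boss_id=NULL, level 4).
Iteration 5: boss_id is NULL; no match; recursion stops.
SUM(level) = 0 + 1 + 2 + 3 + 4 = 10.

10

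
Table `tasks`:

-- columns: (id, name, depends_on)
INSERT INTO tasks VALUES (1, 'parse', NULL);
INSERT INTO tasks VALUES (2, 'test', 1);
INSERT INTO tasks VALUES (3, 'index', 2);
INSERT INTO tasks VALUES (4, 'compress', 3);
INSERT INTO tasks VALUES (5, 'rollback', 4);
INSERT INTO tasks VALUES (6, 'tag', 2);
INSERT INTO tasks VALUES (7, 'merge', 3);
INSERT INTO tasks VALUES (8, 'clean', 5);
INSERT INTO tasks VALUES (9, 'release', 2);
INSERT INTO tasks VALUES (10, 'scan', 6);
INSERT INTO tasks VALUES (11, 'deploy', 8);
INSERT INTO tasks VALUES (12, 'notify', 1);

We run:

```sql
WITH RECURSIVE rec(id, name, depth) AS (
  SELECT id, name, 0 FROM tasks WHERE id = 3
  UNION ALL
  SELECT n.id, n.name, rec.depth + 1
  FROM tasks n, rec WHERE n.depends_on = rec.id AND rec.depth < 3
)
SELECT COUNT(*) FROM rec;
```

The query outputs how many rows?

5

Base: id=3 (index) at depth 0.
Iteration 1: rows with depends_on in {3} -> compress (id 4, depth 1), merge (id 7, depth 1).
Iteration 2: rows with depends_on in {4,7} -> rollback (id 5, depth 2).
Iteration 3: rows with depends_on in {5} -> clean (id 8, depth 3).
Iteration 4: depth < 3 fails for all current rows; recursion stops.
Total rows emitted: 5.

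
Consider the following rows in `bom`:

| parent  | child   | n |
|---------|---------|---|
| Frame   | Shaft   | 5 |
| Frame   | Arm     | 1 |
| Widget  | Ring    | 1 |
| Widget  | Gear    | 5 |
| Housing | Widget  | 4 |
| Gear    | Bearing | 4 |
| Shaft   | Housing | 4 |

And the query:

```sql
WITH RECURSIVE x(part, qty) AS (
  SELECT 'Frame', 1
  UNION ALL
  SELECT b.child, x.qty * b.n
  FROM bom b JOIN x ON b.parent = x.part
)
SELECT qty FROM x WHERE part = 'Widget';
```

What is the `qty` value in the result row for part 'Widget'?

80

Base: (Frame, qty=1).
Iteration 1: components of {Frame} -> Arm = 1*1 = 1, Shaft = 1*5 = 5.
Iteration 2: components of {Arm,Shaft} -> Housing = 5*4 = 20.
Iteration 3: components of {Housing} -> Widget = 20*4 = 80.
Iteration 4: components of {Widget} -> Gear = 80*5 = 400, Ring = 80*1 = 80.
Iteration 5: components of {Gear,Ring} -> Bearing = 400*4 = 1600.
Iteration 6: no further components; recursion stops.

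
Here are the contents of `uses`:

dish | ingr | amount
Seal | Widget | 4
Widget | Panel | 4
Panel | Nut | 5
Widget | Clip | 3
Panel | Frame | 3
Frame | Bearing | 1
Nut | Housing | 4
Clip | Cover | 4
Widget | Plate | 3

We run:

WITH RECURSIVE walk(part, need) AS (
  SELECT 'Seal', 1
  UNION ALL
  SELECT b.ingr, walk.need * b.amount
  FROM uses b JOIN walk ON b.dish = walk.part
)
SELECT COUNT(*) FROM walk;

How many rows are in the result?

10

Base: (Seal, need=1).
Iteration 1: components of {Seal} -> Widget = 1*4 = 4.
Iteration 2: components of {Widget} -> Clip = 4*3 = 12, Panel = 4*4 = 16, Plate = 4*3 = 12.
Iteration 3: components of {Clip,Panel,Plate} -> Cover = 12*4 = 48, Frame = 16*3 = 48, Nut = 16*5 = 80.
Iteration 4: components of {Cover,Frame,Nut} -> Bearing = 48*1 = 48, Housing = 80*4 = 320.
Iteration 5: no further components; recursion stops.
Total rows emitted: 10.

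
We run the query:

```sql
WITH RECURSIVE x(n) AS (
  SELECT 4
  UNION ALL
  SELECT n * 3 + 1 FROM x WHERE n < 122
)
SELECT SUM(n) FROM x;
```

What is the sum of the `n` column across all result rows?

542

Base: n=4.
Iteration 1: 4 < 122 holds -> n = 4 * 3 + 1 = 13.
Iteration 2: 13 < 122 holds -> n = 13 * 3 + 1 = 40.
Iteration 3: 40 < 122 holds -> n = 40 * 3 + 1 = 121.
Iteration 4: 121 < 122 holds -> n = 121 * 3 + 1 = 364.
Iteration 5: 364 < 122 fails; recursion stops.
SUM(n) = 4 + 13 + 40 + 121 + 364 = 542.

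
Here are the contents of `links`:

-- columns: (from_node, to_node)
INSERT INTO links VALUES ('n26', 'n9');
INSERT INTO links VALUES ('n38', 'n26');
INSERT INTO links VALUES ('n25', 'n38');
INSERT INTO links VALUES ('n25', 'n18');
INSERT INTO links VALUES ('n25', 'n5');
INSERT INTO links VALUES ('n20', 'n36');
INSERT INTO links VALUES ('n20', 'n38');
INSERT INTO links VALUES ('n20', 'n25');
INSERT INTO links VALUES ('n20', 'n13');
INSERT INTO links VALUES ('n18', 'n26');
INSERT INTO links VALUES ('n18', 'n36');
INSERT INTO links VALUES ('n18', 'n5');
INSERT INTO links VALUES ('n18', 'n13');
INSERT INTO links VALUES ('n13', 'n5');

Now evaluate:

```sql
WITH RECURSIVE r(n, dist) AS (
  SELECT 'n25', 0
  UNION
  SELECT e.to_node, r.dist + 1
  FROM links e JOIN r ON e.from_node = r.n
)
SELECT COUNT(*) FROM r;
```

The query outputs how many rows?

10

Base: (n25, dist=0).
Iteration 1: edges from {n25} -> (n18, dist=1), (n38, dist=1), (n5, dist=1).
Iteration 2: edges from {n18,n38,n5} -> (n13, dist=2), (n26, dist=2), (n36, dist=2), (n5, dist=2). [UNION drops 1 duplicate row(s)]
Iteration 3: edges from {n13,n26,n36,n5} -> (n5, dist=3), (n9, dist=3).
Iteration 4: no outgoing edges from {n5,n9}; recursion stops.
Total rows emitted: 10.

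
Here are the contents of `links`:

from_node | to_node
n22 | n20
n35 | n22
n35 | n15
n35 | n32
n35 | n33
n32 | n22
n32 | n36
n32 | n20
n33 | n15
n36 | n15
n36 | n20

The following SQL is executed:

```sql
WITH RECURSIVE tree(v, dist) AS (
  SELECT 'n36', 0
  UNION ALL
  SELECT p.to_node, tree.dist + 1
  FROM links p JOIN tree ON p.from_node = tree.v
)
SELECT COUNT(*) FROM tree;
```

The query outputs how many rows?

3

Base: (n36, dist=0).
Iteration 1: edges from {n36} -> (n15, dist=1), (n20, dist=1).
Iteration 2: no outgoing edges from {n15,n20}; recursion stops.
Total rows emitted: 3.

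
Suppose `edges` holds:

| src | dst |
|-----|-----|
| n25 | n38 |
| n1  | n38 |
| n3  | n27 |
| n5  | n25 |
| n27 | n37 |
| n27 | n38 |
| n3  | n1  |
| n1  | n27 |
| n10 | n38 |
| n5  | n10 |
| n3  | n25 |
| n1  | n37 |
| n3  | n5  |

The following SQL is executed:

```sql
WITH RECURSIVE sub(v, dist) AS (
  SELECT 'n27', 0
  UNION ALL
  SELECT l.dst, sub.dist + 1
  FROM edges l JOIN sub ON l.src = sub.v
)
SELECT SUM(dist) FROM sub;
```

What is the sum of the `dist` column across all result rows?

Base: (n27, dist=0).
Iteration 1: edges from {n27} -> (n37, dist=1), (n38, dist=1).
Iteration 2: no outgoing edges from {n37,n38}; recursion stops.
SUM(dist) = 0 + 1 + 1 = 2.

2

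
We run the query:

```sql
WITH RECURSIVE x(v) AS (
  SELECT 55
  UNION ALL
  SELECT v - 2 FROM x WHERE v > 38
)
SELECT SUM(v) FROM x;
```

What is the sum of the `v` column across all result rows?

Base: v=55.
Iteration 1: 55 > 38 holds -> v = 55 - 2 = 53.
Iteration 2: 53 > 38 holds -> v = 53 - 2 = 51.
Iteration 3: 51 > 38 holds -> v = 51 - 2 = 49.
Iteration 4: 49 > 38 holds -> v = 49 - 2 = 47.
Iteration 5: 47 > 38 holds -> v = 47 - 2 = 45.
Iteration 6: 45 > 38 holds -> v = 45 - 2 = 43.
Iteration 7: 43 > 38 holds -> v = 43 - 2 = 41.
Iteration 8: 41 > 38 holds -> v = 41 - 2 = 39.
Iteration 9: 39 > 38 holds -> v = 39 - 2 = 37.
Iteration 10: 37 > 38 fails; recursion stops.
SUM(v) = 55 + 53 + 51 + 49 + 47 + 45 + 43 + 41 + 39 + 37 = 460.

460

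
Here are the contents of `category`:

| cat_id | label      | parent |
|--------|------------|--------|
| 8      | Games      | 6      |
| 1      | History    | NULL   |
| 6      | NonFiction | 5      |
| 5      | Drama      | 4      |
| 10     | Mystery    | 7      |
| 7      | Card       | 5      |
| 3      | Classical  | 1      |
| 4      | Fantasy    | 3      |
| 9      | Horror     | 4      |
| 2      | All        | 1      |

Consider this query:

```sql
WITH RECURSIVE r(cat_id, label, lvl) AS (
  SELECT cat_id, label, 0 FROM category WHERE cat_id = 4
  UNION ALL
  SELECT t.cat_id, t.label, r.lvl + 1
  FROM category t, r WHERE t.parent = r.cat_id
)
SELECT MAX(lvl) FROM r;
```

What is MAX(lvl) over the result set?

3

Base: cat_id=4 (Fantasy) at lvl 0.
Iteration 1: rows with parent in {4} -> Drama (id 5, lvl 1), Horror (id 9, lvl 1).
Iteration 2: rows with parent in {5,9} -> NonFiction (id 6, lvl 2), Card (id 7, lvl 2).
Iteration 3: rows with parent in {6,7} -> Games (id 8, lvl 3), Mystery (id 10, lvl 3).
Iteration 4: no rows with parent in {8,10}; recursion stops.
lvl values: 0, 1, 1, 2, 2, 3, 3; the maximum is 3.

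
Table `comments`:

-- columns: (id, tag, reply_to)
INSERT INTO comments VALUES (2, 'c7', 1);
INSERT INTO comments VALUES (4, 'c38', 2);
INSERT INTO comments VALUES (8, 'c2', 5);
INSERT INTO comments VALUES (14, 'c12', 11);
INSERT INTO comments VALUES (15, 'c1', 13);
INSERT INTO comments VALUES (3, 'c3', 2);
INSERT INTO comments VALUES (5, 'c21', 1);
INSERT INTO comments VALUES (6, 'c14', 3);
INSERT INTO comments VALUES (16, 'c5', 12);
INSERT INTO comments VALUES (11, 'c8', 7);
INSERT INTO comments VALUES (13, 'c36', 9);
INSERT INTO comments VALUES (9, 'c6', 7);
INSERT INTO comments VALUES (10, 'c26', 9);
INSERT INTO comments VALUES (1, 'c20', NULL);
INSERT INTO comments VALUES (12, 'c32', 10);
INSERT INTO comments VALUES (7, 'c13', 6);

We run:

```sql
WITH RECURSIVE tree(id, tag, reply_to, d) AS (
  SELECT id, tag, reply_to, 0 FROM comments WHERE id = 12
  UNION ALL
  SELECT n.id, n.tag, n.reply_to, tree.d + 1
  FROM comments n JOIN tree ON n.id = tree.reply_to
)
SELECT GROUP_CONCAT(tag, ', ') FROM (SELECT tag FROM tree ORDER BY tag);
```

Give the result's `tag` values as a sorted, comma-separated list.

Base: id=12 (c32), reply_to=10, d 0.
Iteration 1: join on id=10 -> c26 (id 10, reply_to=9, d 1).
Iteration 2: join on id=9 -> c6 (id 9, reply_to=7, d 2).
Iteration 3: join on id=7 -> c13 (id 7, reply_to=6, d 3).
Iteration 4: join on id=6 -> c14 (id 6, reply_to=3, d 4).
Iteration 5: join on id=3 -> c3 (id 3, reply_to=2, d 5).
Iteration 6: join on id=2 -> c7 (id 2, reply_to=1, d 6).
Iteration 7: join on id=1 -> c20 (id 1, reply_to=NULL, d 7).
Iteration 8: reply_to is NULL; no match; recursion stops.

c13, c14, c20, c26, c3, c32, c6, c7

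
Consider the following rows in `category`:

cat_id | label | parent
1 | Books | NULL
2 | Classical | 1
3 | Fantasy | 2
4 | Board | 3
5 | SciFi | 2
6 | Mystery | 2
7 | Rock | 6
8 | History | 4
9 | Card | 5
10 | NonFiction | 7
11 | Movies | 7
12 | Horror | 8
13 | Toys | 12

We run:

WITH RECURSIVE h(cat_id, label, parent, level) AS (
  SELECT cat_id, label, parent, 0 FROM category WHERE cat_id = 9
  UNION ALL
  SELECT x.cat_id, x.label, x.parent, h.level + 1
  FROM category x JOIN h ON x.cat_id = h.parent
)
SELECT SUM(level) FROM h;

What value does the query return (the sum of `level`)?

6

Base: cat_id=9 (Card), parent=5, level 0.
Iteration 1: join on cat_id=5 -> SciFi (id 5, parent=2, level 1).
Iteration 2: join on cat_id=2 -> Classical (id 2, parent=1, level 2).
Iteration 3: join on cat_id=1 -> Books (id 1, parent=NULL, level 3).
Iteration 4: parent is NULL; no match; recursion stops.
SUM(level) = 0 + 1 + 2 + 3 = 6.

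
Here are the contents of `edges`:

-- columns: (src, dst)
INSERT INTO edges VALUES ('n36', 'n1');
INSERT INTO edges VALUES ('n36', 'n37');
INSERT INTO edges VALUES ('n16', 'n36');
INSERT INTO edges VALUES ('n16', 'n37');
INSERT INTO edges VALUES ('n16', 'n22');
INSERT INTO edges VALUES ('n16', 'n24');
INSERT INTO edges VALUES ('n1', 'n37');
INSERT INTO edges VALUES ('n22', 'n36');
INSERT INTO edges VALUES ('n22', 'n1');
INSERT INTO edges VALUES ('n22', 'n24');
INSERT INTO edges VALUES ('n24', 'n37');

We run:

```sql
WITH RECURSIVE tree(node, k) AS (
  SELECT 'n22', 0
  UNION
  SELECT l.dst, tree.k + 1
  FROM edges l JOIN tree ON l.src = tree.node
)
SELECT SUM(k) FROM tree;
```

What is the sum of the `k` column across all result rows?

Base: (n22, k=0).
Iteration 1: edges from {n22} -> (n1, k=1), (n24, k=1), (n36, k=1).
Iteration 2: edges from {n1,n24,n36} -> (n1, k=2), (n37, k=2). [UNION drops 2 duplicate row(s)]
Iteration 3: edges from {n1,n37} -> (n37, k=3).
Iteration 4: no outgoing edges from {n37}; recursion stops.
SUM(k) = 0 + 1 + 1 + 1 + 2 + 2 + 3 = 10.

10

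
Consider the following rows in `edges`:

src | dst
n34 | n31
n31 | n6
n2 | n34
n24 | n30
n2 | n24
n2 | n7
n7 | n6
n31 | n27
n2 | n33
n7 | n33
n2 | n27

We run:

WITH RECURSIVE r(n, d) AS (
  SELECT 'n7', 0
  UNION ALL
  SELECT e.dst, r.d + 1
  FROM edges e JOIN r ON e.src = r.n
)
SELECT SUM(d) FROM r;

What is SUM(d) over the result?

Base: (n7, d=0).
Iteration 1: edges from {n7} -> (n33, d=1), (n6, d=1).
Iteration 2: no outgoing edges from {n33,n6}; recursion stops.
SUM(d) = 0 + 1 + 1 = 2.

2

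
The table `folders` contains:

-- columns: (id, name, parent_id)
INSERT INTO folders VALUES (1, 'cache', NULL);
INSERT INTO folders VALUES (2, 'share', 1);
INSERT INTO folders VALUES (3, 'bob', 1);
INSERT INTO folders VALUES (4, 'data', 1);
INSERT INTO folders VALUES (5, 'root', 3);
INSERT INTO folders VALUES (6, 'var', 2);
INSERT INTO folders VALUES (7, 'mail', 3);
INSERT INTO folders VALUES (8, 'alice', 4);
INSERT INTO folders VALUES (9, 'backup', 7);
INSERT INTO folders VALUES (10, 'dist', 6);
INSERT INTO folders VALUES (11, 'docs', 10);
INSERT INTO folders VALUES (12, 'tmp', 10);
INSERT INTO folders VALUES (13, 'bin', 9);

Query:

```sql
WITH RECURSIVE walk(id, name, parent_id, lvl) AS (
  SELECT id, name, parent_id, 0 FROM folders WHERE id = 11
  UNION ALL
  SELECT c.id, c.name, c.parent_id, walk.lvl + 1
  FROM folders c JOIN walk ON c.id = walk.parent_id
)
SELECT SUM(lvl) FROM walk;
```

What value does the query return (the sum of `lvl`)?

Base: id=11 (docs), parent_id=10, lvl 0.
Iteration 1: join on id=10 -> dist (id 10, parent_id=6, lvl 1).
Iteration 2: join on id=6 -> var (id 6, parent_id=2, lvl 2).
Iteration 3: join on id=2 -> share (id 2, parent_id=1, lvl 3).
Iteration 4: join on id=1 -> cache (id 1, parent_id=NULL, lvl 4).
Iteration 5: parent_id is NULL; no match; recursion stops.
SUM(lvl) = 0 + 1 + 2 + 3 + 4 = 10.

10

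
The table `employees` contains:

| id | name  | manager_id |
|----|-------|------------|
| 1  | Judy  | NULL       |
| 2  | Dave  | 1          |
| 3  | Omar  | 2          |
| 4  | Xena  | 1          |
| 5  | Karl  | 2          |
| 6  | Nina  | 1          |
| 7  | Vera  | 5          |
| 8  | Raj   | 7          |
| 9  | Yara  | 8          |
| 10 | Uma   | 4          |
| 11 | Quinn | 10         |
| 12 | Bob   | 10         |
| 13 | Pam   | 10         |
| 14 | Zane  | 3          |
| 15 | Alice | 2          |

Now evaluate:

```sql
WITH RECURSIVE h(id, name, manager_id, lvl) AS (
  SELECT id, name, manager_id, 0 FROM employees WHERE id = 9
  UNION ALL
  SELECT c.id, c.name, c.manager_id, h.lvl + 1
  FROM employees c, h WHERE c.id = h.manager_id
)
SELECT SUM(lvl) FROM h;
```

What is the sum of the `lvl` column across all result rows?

Base: id=9 (Yara), manager_id=8, lvl 0.
Iteration 1: join on id=8 -> Raj (id 8, manager_id=7, lvl 1).
Iteration 2: join on id=7 -> Vera (id 7, manager_id=5, lvl 2).
Iteration 3: join on id=5 -> Karl (id 5, manager_id=2, lvl 3).
Iteration 4: join on id=2 -> Dave (id 2, manager_id=1, lvl 4).
Iteration 5: join on id=1 -> Judy (id 1, manager_id=NULL, lvl 5).
Iteration 6: manager_id is NULL; no match; recursion stops.
SUM(lvl) = 0 + 1 + 2 + 3 + 4 + 5 = 15.

15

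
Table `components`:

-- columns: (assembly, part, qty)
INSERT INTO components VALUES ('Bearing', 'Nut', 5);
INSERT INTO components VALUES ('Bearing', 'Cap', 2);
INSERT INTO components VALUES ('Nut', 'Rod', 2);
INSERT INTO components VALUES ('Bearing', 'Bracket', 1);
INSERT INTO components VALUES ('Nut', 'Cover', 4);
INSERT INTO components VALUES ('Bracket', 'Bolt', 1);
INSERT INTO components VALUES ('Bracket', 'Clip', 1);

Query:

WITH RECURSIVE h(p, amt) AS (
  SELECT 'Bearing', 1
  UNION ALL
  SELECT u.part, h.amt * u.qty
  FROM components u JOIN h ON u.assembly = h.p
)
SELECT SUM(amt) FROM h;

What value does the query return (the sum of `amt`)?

Base: (Bearing, amt=1).
Iteration 1: components of {Bearing} -> Bracket = 1*1 = 1, Cap = 1*2 = 2, Nut = 1*5 = 5.
Iteration 2: components of {Bracket,Cap,Nut} -> Bolt = 1*1 = 1, Clip = 1*1 = 1, Cover = 5*4 = 20, Rod = 5*2 = 10.
Iteration 3: no further components; recursion stops.
SUM(amt) = 1 + 5 + 2 + 1 + 10 + 20 + 1 + 1 = 41.

41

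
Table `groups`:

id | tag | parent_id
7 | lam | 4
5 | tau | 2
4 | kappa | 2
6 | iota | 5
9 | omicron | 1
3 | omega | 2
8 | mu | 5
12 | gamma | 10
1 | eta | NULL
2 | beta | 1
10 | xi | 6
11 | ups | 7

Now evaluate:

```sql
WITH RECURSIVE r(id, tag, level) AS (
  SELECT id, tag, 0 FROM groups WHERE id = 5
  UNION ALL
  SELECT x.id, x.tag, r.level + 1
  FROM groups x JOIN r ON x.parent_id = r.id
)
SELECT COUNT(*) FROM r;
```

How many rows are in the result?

Base: id=5 (tau) at level 0.
Iteration 1: rows with parent_id in {5} -> iota (id 6, level 1), mu (id 8, level 1).
Iteration 2: rows with parent_id in {6,8} -> xi (id 10, level 2).
Iteration 3: rows with parent_id in {10} -> gamma (id 12, level 3).
Iteration 4: no rows with parent_id in {12}; recursion stops.
Total rows emitted: 5.

5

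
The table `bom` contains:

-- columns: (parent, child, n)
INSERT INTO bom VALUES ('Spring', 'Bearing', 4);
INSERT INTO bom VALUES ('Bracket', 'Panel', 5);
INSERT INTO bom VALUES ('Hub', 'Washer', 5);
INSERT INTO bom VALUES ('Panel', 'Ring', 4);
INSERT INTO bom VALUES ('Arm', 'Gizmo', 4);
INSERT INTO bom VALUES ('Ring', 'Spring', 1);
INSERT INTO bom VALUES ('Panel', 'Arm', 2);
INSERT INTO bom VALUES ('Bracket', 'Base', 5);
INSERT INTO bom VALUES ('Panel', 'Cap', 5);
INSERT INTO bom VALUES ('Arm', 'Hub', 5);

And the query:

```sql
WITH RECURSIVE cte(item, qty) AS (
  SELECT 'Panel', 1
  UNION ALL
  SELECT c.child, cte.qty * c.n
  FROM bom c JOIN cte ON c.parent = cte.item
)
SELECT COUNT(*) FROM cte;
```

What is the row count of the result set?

Base: (Panel, qty=1).
Iteration 1: components of {Panel} -> Arm = 1*2 = 2, Cap = 1*5 = 5, Ring = 1*4 = 4.
Iteration 2: components of {Arm,Cap,Ring} -> Gizmo = 2*4 = 8, Hub = 2*5 = 10, Spring = 4*1 = 4.
Iteration 3: components of {Gizmo,Hub,Spring} -> Bearing = 4*4 = 16, Washer = 10*5 = 50.
Iteration 4: no further components; recursion stops.
Total rows emitted: 9.

9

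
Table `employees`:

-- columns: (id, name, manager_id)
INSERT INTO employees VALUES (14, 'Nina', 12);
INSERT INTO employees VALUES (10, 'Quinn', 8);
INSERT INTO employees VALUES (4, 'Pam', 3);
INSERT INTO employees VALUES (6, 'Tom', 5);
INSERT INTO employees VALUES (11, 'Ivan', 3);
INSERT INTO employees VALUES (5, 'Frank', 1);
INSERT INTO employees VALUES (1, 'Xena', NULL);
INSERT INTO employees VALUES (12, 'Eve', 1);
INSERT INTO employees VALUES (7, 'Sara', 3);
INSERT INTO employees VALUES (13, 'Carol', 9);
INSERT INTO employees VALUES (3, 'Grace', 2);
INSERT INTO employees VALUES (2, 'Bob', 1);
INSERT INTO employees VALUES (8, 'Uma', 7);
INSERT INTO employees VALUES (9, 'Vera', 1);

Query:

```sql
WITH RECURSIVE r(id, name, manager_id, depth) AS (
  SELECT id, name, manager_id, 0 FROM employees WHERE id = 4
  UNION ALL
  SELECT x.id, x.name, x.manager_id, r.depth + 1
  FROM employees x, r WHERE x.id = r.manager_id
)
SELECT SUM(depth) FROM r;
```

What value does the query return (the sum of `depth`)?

6

Base: id=4 (Pam), manager_id=3, depth 0.
Iteration 1: join on id=3 -> Grace (id 3, manager_id=2, depth 1).
Iteration 2: join on id=2 -> Bob (id 2, manager_id=1, depth 2).
Iteration 3: join on id=1 -> Xena (id 1, manager_id=NULL, depth 3).
Iteration 4: manager_id is NULL; no match; recursion stops.
SUM(depth) = 0 + 1 + 2 + 3 = 6.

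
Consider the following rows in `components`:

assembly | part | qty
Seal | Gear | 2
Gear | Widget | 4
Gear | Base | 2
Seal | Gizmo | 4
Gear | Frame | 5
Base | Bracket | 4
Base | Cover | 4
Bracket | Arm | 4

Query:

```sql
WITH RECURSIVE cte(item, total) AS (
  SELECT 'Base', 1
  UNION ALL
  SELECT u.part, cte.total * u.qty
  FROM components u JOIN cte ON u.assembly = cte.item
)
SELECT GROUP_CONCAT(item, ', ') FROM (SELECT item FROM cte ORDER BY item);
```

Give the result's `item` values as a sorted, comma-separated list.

Arm, Base, Bracket, Cover

Base: (Base, total=1).
Iteration 1: components of {Base} -> Bracket = 1*4 = 4, Cover = 1*4 = 4.
Iteration 2: components of {Bracket,Cover} -> Arm = 4*4 = 16.
Iteration 3: no further components; recursion stops.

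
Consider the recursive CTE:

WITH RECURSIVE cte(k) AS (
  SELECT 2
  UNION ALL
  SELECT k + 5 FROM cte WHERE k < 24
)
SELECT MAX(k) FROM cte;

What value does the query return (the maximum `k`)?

27

Base: k=2.
Iteration 1: 2 < 24 holds -> k = 2 + 5 = 7.
Iteration 2: 7 < 24 holds -> k = 7 + 5 = 12.
Iteration 3: 12 < 24 holds -> k = 12 + 5 = 17.
Iteration 4: 17 < 24 holds -> k = 17 + 5 = 22.
Iteration 5: 22 < 24 holds -> k = 22 + 5 = 27.
Iteration 6: 27 < 24 fails; recursion stops.
k values: 2, 7, 12, 17, 22, 27; the maximum is 27.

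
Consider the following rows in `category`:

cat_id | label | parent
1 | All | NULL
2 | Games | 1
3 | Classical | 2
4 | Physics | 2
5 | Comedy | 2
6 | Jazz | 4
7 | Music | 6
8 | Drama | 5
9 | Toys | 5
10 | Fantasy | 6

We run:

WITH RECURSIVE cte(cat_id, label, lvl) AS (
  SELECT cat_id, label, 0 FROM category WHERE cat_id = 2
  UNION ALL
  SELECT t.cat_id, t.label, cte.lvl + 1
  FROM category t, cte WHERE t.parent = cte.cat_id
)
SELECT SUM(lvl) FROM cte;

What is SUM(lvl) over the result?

15

Base: cat_id=2 (Games) at lvl 0.
Iteration 1: rows with parent in {2} -> Classical (id 3, lvl 1), Physics (id 4, lvl 1), Comedy (id 5, lvl 1).
Iteration 2: rows with parent in {3,4,5} -> Jazz (id 6, lvl 2), Drama (id 8, lvl 2), Toys (id 9, lvl 2).
Iteration 3: rows with parent in {6,8,9} -> Music (id 7, lvl 3), Fantasy (id 10, lvl 3).
Iteration 4: no rows with parent in {7,10}; recursion stops.
SUM(lvl) = 0 + 1 + 1 + 1 + 2 + 2 + 2 + 3 + 3 = 15.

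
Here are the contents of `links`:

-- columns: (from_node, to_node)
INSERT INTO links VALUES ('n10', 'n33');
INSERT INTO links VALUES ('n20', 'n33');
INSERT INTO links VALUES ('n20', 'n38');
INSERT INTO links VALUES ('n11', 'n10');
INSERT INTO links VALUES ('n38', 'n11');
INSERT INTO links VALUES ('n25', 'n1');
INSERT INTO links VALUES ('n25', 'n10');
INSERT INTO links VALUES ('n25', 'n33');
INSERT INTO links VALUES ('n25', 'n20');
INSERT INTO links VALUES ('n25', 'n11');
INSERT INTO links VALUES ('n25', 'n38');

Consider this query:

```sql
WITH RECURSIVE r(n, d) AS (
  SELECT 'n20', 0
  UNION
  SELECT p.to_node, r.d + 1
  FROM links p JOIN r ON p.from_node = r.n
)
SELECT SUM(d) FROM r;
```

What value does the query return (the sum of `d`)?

Base: (n20, d=0).
Iteration 1: edges from {n20} -> (n33, d=1), (n38, d=1).
Iteration 2: edges from {n33,n38} -> (n11, d=2).
Iteration 3: edges from {n11} -> (n10, d=3).
Iteration 4: edges from {n10} -> (n33, d=4).
Iteration 5: no outgoing edges from {n33}; recursion stops.
SUM(d) = 0 + 1 + 1 + 2 + 3 + 4 = 11.

11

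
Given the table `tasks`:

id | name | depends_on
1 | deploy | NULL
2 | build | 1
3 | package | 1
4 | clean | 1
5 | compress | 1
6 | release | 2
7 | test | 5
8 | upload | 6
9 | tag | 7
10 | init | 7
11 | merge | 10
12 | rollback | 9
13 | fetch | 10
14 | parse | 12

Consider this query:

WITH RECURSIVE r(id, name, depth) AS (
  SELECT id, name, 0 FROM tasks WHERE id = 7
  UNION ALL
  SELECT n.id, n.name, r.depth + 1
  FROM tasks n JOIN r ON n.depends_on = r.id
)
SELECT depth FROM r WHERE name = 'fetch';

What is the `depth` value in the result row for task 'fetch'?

2

Base: id=7 (test) at depth 0.
Iteration 1: rows with depends_on in {7} -> tag (id 9, depth 1), init (id 10, depth 1).
Iteration 2: rows with depends_on in {9,10} -> merge (id 11, depth 2), rollback (id 12, depth 2), fetch (id 13, depth 2).
Iteration 3: rows with depends_on in {11,12,13} -> parse (id 14, depth 3).
Iteration 4: no rows with depends_on in {14}; recursion stops.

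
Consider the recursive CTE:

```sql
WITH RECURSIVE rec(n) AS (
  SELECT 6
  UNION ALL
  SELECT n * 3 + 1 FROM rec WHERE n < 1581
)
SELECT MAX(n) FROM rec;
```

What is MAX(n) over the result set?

4738

Base: n=6.
Iteration 1: 6 < 1581 holds -> n = 6 * 3 + 1 = 19.
Iteration 2: 19 < 1581 holds -> n = 19 * 3 + 1 = 58.
Iteration 3: 58 < 1581 holds -> n = 58 * 3 + 1 = 175.
Iteration 4: 175 < 1581 holds -> n = 175 * 3 + 1 = 526.
Iteration 5: 526 < 1581 holds -> n = 526 * 3 + 1 = 1579.
Iteration 6: 1579 < 1581 holds -> n = 1579 * 3 + 1 = 4738.
Iteration 7: 4738 < 1581 fails; recursion stops.
n values: 6, 19, 58, 175, 526, 1579, 4738; the maximum is 4738.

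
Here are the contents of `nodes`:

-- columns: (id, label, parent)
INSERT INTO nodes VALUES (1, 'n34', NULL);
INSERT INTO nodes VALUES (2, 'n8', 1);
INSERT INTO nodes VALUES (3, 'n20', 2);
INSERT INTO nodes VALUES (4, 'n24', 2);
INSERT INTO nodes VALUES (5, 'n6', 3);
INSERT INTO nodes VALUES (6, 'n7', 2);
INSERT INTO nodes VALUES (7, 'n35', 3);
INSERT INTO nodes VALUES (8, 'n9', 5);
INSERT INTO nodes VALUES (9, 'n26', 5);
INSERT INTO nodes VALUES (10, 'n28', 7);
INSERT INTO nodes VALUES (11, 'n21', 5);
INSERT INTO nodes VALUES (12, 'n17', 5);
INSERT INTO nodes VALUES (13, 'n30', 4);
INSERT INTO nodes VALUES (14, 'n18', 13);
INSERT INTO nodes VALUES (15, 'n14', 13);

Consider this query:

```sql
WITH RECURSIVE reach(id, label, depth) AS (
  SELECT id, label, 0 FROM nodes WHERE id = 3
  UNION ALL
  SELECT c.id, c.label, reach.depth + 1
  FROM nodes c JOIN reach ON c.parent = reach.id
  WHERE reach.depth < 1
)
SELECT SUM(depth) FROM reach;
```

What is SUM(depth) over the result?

Base: id=3 (n20) at depth 0.
Iteration 1: rows with parent in {3} -> n6 (id 5, depth 1), n35 (id 7, depth 1).
Iteration 2: depth < 1 fails for all current rows; recursion stops.
SUM(depth) = 0 + 1 + 1 = 2.

2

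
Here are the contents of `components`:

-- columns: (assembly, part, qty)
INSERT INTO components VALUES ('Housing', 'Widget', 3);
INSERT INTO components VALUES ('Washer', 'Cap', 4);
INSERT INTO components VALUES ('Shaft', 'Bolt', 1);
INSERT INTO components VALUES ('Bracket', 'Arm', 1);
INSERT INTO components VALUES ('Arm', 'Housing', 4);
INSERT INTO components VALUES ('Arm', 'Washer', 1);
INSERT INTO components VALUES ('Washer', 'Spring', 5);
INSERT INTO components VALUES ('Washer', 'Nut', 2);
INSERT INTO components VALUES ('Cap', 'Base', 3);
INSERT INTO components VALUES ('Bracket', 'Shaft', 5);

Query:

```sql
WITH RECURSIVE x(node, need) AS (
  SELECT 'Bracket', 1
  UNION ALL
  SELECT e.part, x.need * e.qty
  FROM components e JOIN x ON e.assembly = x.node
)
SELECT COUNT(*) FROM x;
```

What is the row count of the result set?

Base: (Bracket, need=1).
Iteration 1: components of {Bracket} -> Arm = 1*1 = 1, Shaft = 1*5 = 5.
Iteration 2: components of {Arm,Shaft} -> Bolt = 5*1 = 5, Housing = 1*4 = 4, Washer = 1*1 = 1.
Iteration 3: components of {Bolt,Housing,Washer} -> Cap = 1*4 = 4, Nut = 1*2 = 2, Spring = 1*5 = 5, Widget = 4*3 = 12.
Iteration 4: components of {Cap,Nut,Spring,Widget} -> Base = 4*3 = 12.
Iteration 5: no further components; recursion stops.
Total rows emitted: 11.

11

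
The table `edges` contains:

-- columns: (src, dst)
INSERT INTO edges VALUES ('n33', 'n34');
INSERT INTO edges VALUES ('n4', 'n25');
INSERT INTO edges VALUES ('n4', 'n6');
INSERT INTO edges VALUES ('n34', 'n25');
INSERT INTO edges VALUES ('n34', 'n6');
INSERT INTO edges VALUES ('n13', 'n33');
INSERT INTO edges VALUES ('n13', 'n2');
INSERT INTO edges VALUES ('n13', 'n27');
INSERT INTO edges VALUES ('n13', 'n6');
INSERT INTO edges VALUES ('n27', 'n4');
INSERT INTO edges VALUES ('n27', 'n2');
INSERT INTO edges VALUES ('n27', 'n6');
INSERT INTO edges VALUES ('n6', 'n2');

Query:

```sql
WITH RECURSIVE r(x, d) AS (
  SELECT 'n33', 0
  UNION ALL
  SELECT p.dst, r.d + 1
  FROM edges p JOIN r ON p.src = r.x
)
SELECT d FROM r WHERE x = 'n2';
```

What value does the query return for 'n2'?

3

Base: (n33, d=0).
Iteration 1: edges from {n33} -> (n34, d=1).
Iteration 2: edges from {n34} -> (n25, d=2), (n6, d=2).
Iteration 3: edges from {n25,n6} -> (n2, d=3).
Iteration 4: no outgoing edges from {n2}; recursion stops.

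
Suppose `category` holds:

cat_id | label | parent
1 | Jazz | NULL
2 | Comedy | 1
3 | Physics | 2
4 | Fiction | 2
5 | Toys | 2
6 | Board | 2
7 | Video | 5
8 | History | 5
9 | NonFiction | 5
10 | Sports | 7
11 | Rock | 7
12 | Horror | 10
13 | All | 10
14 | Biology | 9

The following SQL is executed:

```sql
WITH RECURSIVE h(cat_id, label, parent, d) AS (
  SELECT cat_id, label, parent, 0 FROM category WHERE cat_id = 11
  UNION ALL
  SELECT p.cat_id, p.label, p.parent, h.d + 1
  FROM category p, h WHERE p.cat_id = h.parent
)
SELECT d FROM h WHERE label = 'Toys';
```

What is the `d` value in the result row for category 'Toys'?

Base: cat_id=11 (Rock), parent=7, d 0.
Iteration 1: join on cat_id=7 -> Video (id 7, parent=5, d 1).
Iteration 2: join on cat_id=5 -> Toys (id 5, parent=2, d 2).
Iteration 3: join on cat_id=2 -> Comedy (id 2, parent=1, d 3).
Iteration 4: join on cat_id=1 -> Jazz (id 1, parent=NULL, d 4).
Iteration 5: parent is NULL; no match; recursion stops.

2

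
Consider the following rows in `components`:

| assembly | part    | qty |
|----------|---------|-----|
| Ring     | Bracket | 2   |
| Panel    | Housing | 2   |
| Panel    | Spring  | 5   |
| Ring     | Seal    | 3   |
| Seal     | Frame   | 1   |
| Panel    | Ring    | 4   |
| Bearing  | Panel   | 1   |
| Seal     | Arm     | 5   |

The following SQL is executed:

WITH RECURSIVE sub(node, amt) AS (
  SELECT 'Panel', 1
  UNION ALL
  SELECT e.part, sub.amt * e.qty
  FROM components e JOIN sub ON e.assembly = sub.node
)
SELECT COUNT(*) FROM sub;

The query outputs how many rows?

8

Base: (Panel, amt=1).
Iteration 1: components of {Panel} -> Housing = 1*2 = 2, Ring = 1*4 = 4, Spring = 1*5 = 5.
Iteration 2: components of {Housing,Ring,Spring} -> Bracket = 4*2 = 8, Seal = 4*3 = 12.
Iteration 3: components of {Bracket,Seal} -> Arm = 12*5 = 60, Frame = 12*1 = 12.
Iteration 4: no further components; recursion stops.
Total rows emitted: 8.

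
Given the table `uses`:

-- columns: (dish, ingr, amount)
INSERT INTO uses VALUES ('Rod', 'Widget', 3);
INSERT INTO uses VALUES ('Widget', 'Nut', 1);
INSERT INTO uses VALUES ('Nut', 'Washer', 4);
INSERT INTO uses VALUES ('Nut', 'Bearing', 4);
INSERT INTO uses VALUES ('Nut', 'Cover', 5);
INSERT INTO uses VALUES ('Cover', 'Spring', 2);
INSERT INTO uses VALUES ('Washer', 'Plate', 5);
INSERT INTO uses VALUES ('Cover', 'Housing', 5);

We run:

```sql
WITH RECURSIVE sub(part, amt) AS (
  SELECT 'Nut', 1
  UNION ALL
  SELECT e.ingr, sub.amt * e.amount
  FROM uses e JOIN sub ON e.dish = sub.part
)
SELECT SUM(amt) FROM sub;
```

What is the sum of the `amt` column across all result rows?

69

Base: (Nut, amt=1).
Iteration 1: components of {Nut} -> Bearing = 1*4 = 4, Cover = 1*5 = 5, Washer = 1*4 = 4.
Iteration 2: components of {Bearing,Cover,Washer} -> Housing = 5*5 = 25, Plate = 4*5 = 20, Spring = 5*2 = 10.
Iteration 3: no further components; recursion stops.
SUM(amt) = 1 + 4 + 4 + 5 + 20 + 10 + 25 = 69.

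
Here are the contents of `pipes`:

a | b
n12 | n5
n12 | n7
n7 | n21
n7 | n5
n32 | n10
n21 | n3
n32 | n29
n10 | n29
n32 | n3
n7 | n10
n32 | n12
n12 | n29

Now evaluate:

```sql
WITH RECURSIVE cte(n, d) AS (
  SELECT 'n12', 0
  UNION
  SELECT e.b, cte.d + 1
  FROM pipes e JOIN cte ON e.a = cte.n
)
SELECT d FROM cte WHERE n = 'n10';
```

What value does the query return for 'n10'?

Base: (n12, d=0).
Iteration 1: edges from {n12} -> (n29, d=1), (n5, d=1), (n7, d=1).
Iteration 2: edges from {n29,n5,n7} -> (n10, d=2), (n21, d=2), (n5, d=2).
Iteration 3: edges from {n10,n21,n5} -> (n29, d=3), (n3, d=3).
Iteration 4: no outgoing edges from {n29,n3}; recursion stops.

2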